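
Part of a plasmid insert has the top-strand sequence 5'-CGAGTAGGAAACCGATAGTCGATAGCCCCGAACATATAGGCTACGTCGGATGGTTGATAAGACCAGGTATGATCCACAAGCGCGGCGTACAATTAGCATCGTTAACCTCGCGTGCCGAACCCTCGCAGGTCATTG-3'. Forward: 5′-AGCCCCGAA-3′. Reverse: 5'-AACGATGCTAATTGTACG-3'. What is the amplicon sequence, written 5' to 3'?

5'-AGCCCCGAACATATAGGCTACGTCGGATGGTTGATAAGACCAGGTATGATCCACAAGCGCGGCGTACAATTAGCATCGTT-3'

Forward primer AGCCCCGAA is found on the top strand at positions 24–32.
Taking the reverse complement of AACGATGCTAATTGTACG gives CGTACAATTAGCATCGTT, found at positions 86–103 on the template; the primer anneals here to the top strand with its 3' end pointing upstream.
The product is the template from position 24 through 103 (80 bp).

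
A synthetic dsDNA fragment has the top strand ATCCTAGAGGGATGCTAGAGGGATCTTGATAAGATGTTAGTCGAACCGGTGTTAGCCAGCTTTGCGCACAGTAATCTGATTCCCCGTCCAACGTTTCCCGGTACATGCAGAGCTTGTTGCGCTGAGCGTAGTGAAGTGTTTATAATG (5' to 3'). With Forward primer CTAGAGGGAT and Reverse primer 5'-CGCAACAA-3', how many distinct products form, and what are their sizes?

The forward primer CTAGAGGGAT matches the top strand at positions 4–13, 15–24.
The reverse primer's reverse complement is TTGTTGCG, matching at positions 114–121.
Each forward site pairs with the reverse site to give a product ending at position 121: sizes 118, 107 bp.

Two products: 118 bp, 107 bp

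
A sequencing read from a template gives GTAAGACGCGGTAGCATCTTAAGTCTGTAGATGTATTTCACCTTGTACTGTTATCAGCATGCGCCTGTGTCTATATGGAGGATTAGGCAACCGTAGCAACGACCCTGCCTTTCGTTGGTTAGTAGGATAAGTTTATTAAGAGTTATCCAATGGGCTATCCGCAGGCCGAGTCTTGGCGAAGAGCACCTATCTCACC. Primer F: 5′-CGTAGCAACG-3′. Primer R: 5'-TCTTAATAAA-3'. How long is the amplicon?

Forward primer CGTAGCAACG is found on the top strand at positions 92–101.
Taking the reverse complement of TCTTAATAAA gives TTTATTAAGA, found at positions 132–141 on the template; the primer anneals here to the top strand with its 3' end pointing upstream.
Amplicon spans positions 92–141: 50 bp.

50 bp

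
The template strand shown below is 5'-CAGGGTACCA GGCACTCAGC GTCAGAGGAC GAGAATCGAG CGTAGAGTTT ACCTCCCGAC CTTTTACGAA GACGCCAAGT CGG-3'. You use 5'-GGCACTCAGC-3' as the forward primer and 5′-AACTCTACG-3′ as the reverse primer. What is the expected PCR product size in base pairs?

The forward primer matches the template at positions 11–20.
Taking the reverse complement of AACTCTACG gives CGTAGAGTT, found at positions 41–49 on the template; the primer anneals here to the top strand with its 3' end pointing upstream.
Amplicon spans positions 11–49: 39 bp.

39 bp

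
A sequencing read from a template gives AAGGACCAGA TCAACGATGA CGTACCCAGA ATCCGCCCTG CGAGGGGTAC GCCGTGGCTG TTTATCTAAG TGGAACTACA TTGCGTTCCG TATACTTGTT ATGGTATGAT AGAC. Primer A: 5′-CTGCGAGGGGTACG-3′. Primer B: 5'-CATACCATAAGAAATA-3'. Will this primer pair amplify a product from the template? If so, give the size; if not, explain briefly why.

No product — primer B has no binding site in the template.

Primer B (CATACCATAAGAAATA) does not match the top strand, and its reverse complement TATTTCTTATGGTATG does not match either.
With no annealing site for primer B, no amplification occurs.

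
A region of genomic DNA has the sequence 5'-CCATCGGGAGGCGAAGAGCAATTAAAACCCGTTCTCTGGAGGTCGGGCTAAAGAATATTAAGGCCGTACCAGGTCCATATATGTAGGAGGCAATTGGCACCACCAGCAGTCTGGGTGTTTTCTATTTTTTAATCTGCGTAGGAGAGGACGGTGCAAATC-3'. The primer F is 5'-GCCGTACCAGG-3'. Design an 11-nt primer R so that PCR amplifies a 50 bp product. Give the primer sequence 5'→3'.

The forward primer binds at positions 63–73, so a 50 bp product ends at position 63 + 50 − 1 = 112.
The reverse primer anneals to the top strand over positions 102–112, i.e. to ACCAGCAGTCT.
Its sequence written 5'→3' is the reverse complement: AGACTGCTGGT.

5'-AGACTGCTGGT-3'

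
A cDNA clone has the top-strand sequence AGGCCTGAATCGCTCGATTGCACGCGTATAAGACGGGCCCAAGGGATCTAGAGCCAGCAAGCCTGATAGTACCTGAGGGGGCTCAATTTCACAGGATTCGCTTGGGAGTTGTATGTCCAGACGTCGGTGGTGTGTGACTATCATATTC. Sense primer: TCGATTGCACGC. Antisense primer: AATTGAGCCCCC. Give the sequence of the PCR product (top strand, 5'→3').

5'-TCGATTGCACGCGTATAAGACGGGCCCAAGGGATCTAGAGCCAGCAAGCCTGATAGTACCTGAGGGGGCTCAATT-3'

The forward primer matches the template at positions 14–25.
The reverse primer's reverse complement is GGGGGCTCAATT, which matches the template at positions 77–88.
The product is the template from position 14 through 88 (75 bp).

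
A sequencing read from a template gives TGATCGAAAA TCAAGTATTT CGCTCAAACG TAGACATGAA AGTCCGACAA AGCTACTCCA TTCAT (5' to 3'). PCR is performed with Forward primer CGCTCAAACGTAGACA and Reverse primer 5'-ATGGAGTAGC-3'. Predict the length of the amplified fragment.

41 bp

The forward primer matches the template at positions 21–36.
The reverse primer's reverse complement is GCTACTCCAT, which matches the template at positions 52–61.
The product runs from position 21 to position 61, so its length is 61 − 21 + 1 = 41 bp.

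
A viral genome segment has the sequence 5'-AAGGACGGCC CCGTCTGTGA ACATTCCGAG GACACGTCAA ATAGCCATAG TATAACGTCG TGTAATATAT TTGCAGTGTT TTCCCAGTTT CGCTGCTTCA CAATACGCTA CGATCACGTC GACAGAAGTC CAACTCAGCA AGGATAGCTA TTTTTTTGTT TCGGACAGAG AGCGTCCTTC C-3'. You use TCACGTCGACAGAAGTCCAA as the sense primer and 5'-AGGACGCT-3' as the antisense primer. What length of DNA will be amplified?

65 bp

Forward primer TCACGTCGACAGAAGTCCAA is found on the top strand at positions 114–133.
Reverse complement of the reverse primer: AGCGTCCT. This occurs on the top strand at positions 171–178.
The product runs from position 114 to position 178, so its length is 178 − 114 + 1 = 65 bp.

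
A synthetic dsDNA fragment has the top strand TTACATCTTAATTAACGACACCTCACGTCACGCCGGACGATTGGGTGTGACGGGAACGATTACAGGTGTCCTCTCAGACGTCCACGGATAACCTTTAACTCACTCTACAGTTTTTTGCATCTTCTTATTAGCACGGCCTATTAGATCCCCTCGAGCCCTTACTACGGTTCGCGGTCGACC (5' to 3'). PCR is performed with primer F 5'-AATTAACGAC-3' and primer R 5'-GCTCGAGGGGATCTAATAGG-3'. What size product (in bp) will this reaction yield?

Forward primer AATTAACGAC is found on the top strand at positions 10–19.
Taking the reverse complement of GCTCGAGGGGATCTAATAGG gives CCTATTAGATCCCCTCGAGC, found at positions 137–156 on the template; the primer anneals here to the top strand with its 3' end pointing upstream.
Amplicon spans positions 10–156: 147 bp.

147 bp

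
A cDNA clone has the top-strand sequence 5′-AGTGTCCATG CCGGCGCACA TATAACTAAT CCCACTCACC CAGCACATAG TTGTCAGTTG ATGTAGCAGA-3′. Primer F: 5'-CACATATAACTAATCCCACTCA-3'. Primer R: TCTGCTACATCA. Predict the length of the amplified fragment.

54 bp

The forward primer matches the template at positions 17–38.
Reverse complement of the reverse primer: TGATGTAGCAGA. This occurs on the top strand at positions 59–70.
Product length = (reverse-primer end) − (forward-primer start) + 1 = 70 − 17 + 1 = 54 bp.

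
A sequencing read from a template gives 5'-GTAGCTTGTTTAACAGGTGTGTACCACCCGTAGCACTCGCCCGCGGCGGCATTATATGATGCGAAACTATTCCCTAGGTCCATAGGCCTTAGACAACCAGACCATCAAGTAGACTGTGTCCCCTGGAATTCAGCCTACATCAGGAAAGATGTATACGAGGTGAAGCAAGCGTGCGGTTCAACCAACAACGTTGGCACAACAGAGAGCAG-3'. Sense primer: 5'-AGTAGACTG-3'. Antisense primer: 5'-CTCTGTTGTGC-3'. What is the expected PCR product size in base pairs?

97 bp

Scanning the template, AGTAGACTG occurs at positions 108–116; this primer anneals to the bottom strand there with its 3' end pointing downstream.
Taking the reverse complement of CTCTGTTGTGC gives GCACAACAGAG, found at positions 194–204 on the template; the primer anneals here to the top strand with its 3' end pointing upstream.
Product length = (reverse-primer end) − (forward-primer start) + 1 = 204 − 108 + 1 = 97 bp.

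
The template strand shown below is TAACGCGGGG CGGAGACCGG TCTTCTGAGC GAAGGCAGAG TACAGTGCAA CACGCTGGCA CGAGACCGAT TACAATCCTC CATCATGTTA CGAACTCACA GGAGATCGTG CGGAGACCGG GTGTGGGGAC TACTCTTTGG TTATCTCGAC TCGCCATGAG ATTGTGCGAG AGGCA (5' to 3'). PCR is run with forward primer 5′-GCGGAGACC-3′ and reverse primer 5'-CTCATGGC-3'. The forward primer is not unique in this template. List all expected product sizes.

151 bp, 51 bp

The forward primer GCGGAGACC matches the top strand at positions 10–18, 110–118.
The reverse primer's reverse complement is GCCATGAG, matching at positions 153–160.
Each forward site pairs with the reverse site to give a product ending at position 160: sizes 151, 51 bp.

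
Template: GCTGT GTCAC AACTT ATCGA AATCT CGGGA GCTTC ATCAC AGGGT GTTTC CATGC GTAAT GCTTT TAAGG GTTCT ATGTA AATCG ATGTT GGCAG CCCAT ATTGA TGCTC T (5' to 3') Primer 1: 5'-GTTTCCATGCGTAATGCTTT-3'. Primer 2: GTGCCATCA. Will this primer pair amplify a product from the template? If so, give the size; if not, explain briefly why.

Primer 2 (GTGCCATCA) does not match the top strand, and its reverse complement TGATGGCAC does not match either.
With no annealing site for primer 2, no amplification occurs.

No product — primer 2 has no binding site in the template.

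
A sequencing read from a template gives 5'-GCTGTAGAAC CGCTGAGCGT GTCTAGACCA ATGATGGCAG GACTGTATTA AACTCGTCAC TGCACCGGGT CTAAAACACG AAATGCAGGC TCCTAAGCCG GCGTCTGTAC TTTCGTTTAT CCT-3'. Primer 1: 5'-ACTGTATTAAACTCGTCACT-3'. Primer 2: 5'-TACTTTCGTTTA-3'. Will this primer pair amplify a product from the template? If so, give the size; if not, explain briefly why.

Primer 1 (ACTGTATTAAACTCGTCACT) matches the top strand at positions 42–61 (3' end points downstream).
Primer 2 (TACTTTCGTTTA) also matches the top strand directly, at positions 108–119 — its reverse complement TAAACGAAAGTA is not present.
Both primers anneal to the bottom strand with 3' ends pointing the same way, so neither can prime synthesis back toward the other.

No product — both primers anneal to the same strand and extend in the same direction.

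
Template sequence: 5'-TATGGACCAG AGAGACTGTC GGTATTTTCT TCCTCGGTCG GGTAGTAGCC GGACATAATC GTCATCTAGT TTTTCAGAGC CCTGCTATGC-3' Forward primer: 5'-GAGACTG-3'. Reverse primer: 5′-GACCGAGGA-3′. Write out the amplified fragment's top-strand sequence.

Scanning the template, GAGACTG occurs at positions 12–18; this primer anneals to the bottom strand there with its 3' end pointing downstream.
Taking the reverse complement of GACCGAGGA gives TCCTCGGTC, found at positions 31–39 on the template; the primer anneals here to the top strand with its 3' end pointing upstream.
The product is the template from position 12 through 39 (28 bp).

5'-GAGACTGTCGGTATTTTCTTCCTCGGTC-3'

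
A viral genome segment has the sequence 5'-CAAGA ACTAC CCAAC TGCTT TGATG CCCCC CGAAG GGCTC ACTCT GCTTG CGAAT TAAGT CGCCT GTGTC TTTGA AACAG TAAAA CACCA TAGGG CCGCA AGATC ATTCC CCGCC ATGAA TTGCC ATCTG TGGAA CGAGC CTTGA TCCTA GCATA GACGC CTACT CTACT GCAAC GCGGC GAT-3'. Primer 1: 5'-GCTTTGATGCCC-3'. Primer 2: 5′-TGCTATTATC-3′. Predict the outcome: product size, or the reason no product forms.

Primer 2 (TGCTATTATC) does not match the top strand, and its reverse complement GATAATAGCA does not match either.
With no annealing site for primer 2, no amplification occurs.

No product — primer 2 has no binding site in the template.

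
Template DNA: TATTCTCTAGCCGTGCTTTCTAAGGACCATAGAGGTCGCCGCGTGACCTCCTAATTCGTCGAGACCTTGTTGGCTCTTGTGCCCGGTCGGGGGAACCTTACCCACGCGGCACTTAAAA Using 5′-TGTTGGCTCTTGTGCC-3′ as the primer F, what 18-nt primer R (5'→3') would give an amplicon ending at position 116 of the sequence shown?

5'-TTAAGTGCCGCGTGGGTA-3'

The forward primer binds at positions 68–83; the product's 3' end on the top strand is position 116.
The reverse primer anneals to the top strand over positions 99–116, i.e. to TACCCACGCGGCACTTAA.
Its sequence written 5'→3' is the reverse complement: TTAAGTGCCGCGTGGGTA.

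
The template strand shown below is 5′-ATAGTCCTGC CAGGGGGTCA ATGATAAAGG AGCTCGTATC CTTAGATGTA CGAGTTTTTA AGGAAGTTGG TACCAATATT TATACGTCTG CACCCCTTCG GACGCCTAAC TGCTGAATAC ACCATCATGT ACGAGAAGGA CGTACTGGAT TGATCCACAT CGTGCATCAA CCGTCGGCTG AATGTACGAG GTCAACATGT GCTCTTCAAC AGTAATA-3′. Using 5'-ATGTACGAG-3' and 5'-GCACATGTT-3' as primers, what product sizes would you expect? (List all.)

The forward primer ATGTACGAG matches the top strand at positions 46–54, 127–135, 182–190.
The reverse primer's reverse complement is AACATGTGC, matching at positions 194–202.
Each forward site pairs with the reverse site to give a product ending at position 202: sizes 157, 76, 21 bp.

157 bp, 76 bp, 21 bp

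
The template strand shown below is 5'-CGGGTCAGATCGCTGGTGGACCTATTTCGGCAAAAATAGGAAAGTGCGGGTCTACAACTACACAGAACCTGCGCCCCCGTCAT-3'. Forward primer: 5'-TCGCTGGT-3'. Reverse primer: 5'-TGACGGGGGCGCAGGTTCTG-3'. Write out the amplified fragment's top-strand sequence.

The forward primer matches the template at positions 10–17.
Taking the reverse complement of TGACGGGGGCGCAGGTTCTG gives CAGAACCTGCGCCCCCGTCA, found at positions 63–82 on the template; the primer anneals here to the top strand with its 3' end pointing upstream.
The product is the template from position 10 through 82 (73 bp).

5'-TCGCTGGTGGACCTATTTCGGCAAAAATAGGAAAGTGCGGGTCTACAACTACACAGAACCTGCGCCCCCGTCA-3'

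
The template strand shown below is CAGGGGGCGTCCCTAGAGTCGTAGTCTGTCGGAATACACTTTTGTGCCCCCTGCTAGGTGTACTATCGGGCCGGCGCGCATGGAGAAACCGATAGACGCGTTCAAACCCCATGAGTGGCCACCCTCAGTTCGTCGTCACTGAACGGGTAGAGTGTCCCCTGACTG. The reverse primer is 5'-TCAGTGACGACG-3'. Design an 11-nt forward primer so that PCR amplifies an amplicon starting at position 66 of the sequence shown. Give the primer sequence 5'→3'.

The reverse primer's reverse complement CGTCGTCACTGA matches the template at positions 131–142; the product starts at position 66.
The forward primer is identical to the top strand over positions 66–76: TCGGGCCGGCG.

5'-TCGGGCCGGCG-3'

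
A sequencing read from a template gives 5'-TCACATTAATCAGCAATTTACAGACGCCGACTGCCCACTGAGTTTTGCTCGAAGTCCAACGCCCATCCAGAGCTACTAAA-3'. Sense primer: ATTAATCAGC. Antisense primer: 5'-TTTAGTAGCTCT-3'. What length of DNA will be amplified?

Scanning the template, ATTAATCAGC occurs at positions 5–14; this primer anneals to the bottom strand there with its 3' end pointing downstream.
The reverse primer's reverse complement is AGAGCTACTAAA, which matches the template at positions 69–80.
Product length = (reverse-primer end) − (forward-primer start) + 1 = 80 − 5 + 1 = 76 bp.

76 bp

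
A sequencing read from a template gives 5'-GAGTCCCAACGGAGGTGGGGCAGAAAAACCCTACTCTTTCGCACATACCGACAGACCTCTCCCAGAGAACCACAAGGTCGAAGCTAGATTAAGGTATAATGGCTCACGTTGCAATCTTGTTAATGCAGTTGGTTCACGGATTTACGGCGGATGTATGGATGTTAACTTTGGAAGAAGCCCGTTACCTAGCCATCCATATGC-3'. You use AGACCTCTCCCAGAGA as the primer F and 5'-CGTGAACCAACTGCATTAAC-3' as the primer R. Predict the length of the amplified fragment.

Scanning the template, AGACCTCTCCCAGAGA occurs at positions 53–68; this primer anneals to the bottom strand there with its 3' end pointing downstream.
The reverse primer's reverse complement is GTTAATGCAGTTGGTTCACG, which matches the template at positions 119–138.
Amplicon spans positions 53–138: 86 bp.

86 bp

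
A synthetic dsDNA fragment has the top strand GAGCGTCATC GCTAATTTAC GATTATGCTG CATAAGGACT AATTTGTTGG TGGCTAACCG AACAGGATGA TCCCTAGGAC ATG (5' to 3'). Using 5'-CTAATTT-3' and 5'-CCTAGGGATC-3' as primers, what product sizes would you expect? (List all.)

The forward primer CTAATTT matches the top strand at positions 12–18, 39–45.
The reverse primer's reverse complement is GATCCCTAGG, matching at positions 69–78.
Each forward site pairs with the reverse site to give a product ending at position 78: sizes 67, 40 bp.

67 bp, 40 bp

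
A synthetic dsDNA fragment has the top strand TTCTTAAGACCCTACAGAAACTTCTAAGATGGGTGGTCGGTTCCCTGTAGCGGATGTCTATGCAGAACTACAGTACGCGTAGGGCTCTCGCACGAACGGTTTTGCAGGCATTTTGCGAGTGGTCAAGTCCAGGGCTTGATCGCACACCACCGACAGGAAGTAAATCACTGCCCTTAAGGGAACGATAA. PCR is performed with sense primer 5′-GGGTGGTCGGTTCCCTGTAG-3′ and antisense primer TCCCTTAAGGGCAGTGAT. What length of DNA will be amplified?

Scanning the template, GGGTGGTCGGTTCCCTGTAG occurs at positions 31–50; this primer anneals to the bottom strand there with its 3' end pointing downstream.
Taking the reverse complement of TCCCTTAAGGGCAGTGAT gives ATCACTGCCCTTAAGGGA, found at positions 164–181 on the template; the primer anneals here to the top strand with its 3' end pointing upstream.
Amplicon spans positions 31–181: 151 bp.

151 bp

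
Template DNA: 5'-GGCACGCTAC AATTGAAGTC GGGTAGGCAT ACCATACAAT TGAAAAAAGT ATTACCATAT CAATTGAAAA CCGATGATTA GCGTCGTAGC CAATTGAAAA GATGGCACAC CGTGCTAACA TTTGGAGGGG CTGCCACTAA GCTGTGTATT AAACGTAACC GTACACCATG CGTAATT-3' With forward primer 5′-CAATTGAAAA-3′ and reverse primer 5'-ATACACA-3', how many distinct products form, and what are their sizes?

Three products: 113 bp, 89 bp, 59 bp

The forward primer CAATTGAAAA matches the top strand at positions 37–46, 61–70, 91–100.
The reverse primer's reverse complement is TGTGTAT, matching at positions 143–149.
Each forward site pairs with the reverse site to give a product ending at position 149: sizes 113, 89, 59 bp.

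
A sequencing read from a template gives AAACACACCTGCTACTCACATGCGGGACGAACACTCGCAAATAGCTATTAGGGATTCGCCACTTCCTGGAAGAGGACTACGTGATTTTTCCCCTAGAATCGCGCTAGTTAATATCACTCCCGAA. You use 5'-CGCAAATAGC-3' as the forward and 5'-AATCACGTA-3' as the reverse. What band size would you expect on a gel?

51 bp

Scanning the template, CGCAAATAGC occurs at positions 36–45; this primer anneals to the bottom strand there with its 3' end pointing downstream.
Reverse complement of the reverse primer: TACGTGATT. This occurs on the top strand at positions 78–86.
Product length = (reverse-primer end) − (forward-primer start) + 1 = 86 − 36 + 1 = 51 bp.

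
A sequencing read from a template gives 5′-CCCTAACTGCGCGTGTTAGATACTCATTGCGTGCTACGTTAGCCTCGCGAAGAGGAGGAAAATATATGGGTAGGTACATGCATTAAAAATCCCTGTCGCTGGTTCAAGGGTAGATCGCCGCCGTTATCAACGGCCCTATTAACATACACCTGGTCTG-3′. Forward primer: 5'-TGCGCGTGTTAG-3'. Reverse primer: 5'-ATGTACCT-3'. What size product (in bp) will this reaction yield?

72 bp

The forward primer matches the template at positions 8–19.
Taking the reverse complement of ATGTACCT gives AGGTACAT, found at positions 72–79 on the template; the primer anneals here to the top strand with its 3' end pointing upstream.
Amplicon spans positions 8–79: 72 bp.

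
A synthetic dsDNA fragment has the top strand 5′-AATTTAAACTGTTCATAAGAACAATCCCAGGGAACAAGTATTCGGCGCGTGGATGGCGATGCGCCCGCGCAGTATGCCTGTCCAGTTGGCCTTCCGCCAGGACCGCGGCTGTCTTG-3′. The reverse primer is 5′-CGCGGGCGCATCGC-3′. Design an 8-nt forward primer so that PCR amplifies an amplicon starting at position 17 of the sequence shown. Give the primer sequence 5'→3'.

The reverse primer's reverse complement GCGATGCGCCCGCG matches the template at positions 56–69; the product starts at position 17.
The forward primer is identical to the top strand over positions 17–24: AAGAACAA.

5'-AAGAACAA-3'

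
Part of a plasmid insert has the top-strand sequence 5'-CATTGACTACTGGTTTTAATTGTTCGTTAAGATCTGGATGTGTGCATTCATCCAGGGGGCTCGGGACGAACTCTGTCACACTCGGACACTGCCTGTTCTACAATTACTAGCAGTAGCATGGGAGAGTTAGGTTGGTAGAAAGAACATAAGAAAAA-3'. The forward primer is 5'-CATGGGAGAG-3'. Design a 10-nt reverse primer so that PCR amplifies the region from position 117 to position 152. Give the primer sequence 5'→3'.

5'-TTCTTATGTT-3'

The product's 3' end on the top strand is position 152.
The reverse primer anneals to the top strand over positions 143–152, i.e. to AACATAAGAA.
Its sequence written 5'→3' is the reverse complement: TTCTTATGTT.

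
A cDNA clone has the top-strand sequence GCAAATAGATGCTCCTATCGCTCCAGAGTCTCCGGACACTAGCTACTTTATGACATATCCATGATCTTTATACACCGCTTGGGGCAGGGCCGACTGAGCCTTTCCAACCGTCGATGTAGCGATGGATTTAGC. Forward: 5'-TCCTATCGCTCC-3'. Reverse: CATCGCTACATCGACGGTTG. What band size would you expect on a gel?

112 bp

Scanning the template, TCCTATCGCTCC occurs at positions 13–24; this primer anneals to the bottom strand there with its 3' end pointing downstream.
Reverse complement of the reverse primer: CAACCGTCGATGTAGCGATG. This occurs on the top strand at positions 105–124.
The product runs from position 13 to position 124, so its length is 124 − 13 + 1 = 112 bp.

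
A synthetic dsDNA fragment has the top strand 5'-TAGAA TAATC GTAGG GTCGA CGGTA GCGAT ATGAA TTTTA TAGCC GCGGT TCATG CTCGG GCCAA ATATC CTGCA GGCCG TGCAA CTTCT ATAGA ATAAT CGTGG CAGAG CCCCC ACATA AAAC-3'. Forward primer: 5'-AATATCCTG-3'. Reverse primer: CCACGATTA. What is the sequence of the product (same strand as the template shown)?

5'-AATATCCTGCAGGCCGTGCAACTTCTATAGAATAATCGTGG-3'

The forward primer matches the template at positions 65–73.
Taking the reverse complement of CCACGATTA gives TAATCGTGG, found at positions 97–105 on the template; the primer anneals here to the top strand with its 3' end pointing upstream.
The product is the template from position 65 through 105 (41 bp).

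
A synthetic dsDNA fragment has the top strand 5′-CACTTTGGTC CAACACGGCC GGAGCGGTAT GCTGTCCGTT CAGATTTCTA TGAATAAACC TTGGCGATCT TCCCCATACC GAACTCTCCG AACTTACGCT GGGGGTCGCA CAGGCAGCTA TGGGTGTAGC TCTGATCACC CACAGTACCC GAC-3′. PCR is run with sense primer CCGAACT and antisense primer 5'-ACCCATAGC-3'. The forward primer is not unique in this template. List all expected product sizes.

The forward primer CCGAACT matches the top strand at positions 79–85, 88–94.
The reverse primer's reverse complement is GCTATGGGT, matching at positions 117–125.
Each forward site pairs with the reverse site to give a product ending at position 125: sizes 47, 38 bp.

47 bp, 38 bp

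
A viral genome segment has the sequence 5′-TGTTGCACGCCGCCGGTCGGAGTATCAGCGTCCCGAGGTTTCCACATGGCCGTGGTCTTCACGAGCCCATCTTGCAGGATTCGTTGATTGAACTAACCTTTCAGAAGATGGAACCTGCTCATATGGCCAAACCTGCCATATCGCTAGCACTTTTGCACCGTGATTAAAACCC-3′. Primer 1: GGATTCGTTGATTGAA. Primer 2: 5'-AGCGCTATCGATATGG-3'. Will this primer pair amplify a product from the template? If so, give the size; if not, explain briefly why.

No product — primer 2 has no binding site in the template.

Primer 2 (AGCGCTATCGATATGG) does not match the top strand, and its reverse complement CCATATCGATAGCGCT does not match either.
With no annealing site for primer 2, no amplification occurs.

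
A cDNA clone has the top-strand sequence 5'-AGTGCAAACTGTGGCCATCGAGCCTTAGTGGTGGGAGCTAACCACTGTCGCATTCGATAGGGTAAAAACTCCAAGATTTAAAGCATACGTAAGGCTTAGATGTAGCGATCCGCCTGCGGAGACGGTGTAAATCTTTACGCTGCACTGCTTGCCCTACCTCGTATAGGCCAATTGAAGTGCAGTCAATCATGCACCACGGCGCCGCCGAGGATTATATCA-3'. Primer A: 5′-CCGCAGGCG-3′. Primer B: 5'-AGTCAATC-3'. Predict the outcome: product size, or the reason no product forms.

No product — the primers' 3' ends point away from each other.

Primer A (CCGCAGGCG) has reverse complement CGCCTGCGG, which matches the top strand at positions 111–119; primer A anneals to the top strand there with its 3' end pointing upstream toward position 111.
Primer B (AGTCAATC) matches the top strand directly at positions 181–188; it anneals to the bottom strand with its 3' end pointing downstream toward position 188.
The 3' ends diverge (primer A extends toward position 1, primer B toward position 219), so the primers never converge on a shared product.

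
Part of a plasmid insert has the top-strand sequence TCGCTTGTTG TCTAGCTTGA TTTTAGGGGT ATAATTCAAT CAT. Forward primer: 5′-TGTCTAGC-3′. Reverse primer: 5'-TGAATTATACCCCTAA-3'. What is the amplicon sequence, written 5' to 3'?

5'-TGTCTAGCTTGATTTTAGGGGTATAATTCA-3'

Forward primer TGTCTAGC is found on the top strand at positions 9–16.
Taking the reverse complement of TGAATTATACCCCTAA gives TTAGGGGTATAATTCA, found at positions 23–38 on the template; the primer anneals here to the top strand with its 3' end pointing upstream.
The product is the template from position 9 through 38 (30 bp).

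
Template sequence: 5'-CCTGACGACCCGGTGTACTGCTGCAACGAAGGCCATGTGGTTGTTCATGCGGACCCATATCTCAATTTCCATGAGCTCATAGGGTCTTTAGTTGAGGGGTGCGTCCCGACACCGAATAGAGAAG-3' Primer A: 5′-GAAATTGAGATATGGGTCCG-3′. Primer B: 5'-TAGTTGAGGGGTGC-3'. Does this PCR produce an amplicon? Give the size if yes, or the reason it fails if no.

Primer A (GAAATTGAGATATGGGTCCG) has reverse complement CGGACCCATATCTCAATTTC, which matches the top strand at positions 50–69; primer A anneals to the top strand there with its 3' end pointing upstream toward position 50.
Primer B (TAGTTGAGGGGTGC) matches the top strand directly at positions 89–102; it anneals to the bottom strand with its 3' end pointing downstream toward position 102.
The 3' ends diverge (primer A extends toward position 1, primer B toward position 124), so the primers never converge on a shared product.

No product — the primers' 3' ends point away from each other.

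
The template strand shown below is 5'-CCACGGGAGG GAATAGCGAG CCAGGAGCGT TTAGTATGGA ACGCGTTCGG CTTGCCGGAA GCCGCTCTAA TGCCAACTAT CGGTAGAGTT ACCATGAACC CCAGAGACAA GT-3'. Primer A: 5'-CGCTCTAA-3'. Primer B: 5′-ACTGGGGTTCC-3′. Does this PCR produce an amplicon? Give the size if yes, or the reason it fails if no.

Primer B (ACTGGGGTTCC) does not match the top strand, and its reverse complement GGAACCCCAGT does not match either.
With no annealing site for primer B, no amplification occurs.

No product — primer B has no binding site in the template.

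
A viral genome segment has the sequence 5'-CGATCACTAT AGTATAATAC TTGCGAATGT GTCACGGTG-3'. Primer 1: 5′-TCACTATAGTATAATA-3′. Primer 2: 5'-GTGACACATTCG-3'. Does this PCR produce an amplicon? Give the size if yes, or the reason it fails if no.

Primer 1 (TCACTATAGTATAATA) matches the top strand at positions 4–19; it acts as a forward primer.
Primer 2's reverse complement is CGAATGTGTCAC, matching the top strand at positions 24–35; it acts as a reverse primer.
The 3' ends face each other across positions 4–35, giving a 32 bp product.

Yes — a 32 bp product.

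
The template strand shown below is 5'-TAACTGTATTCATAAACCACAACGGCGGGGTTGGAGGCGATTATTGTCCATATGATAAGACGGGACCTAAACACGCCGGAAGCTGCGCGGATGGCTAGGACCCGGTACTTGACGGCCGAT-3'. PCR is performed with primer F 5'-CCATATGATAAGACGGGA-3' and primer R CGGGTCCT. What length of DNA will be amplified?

57 bp

Scanning the template, CCATATGATAAGACGGGA occurs at positions 48–65; this primer anneals to the bottom strand there with its 3' end pointing downstream.
Reverse complement of the reverse primer: AGGACCCG. This occurs on the top strand at positions 97–104.
Product length = (reverse-primer end) − (forward-primer start) + 1 = 104 − 48 + 1 = 57 bp.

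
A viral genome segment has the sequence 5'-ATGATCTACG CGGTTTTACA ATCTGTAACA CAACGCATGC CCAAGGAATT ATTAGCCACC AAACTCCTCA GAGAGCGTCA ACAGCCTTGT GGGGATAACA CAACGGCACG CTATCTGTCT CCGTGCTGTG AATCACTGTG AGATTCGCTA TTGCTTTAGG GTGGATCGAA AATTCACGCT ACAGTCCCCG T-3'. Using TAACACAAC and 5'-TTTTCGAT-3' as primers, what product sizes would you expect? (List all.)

The forward primer TAACACAAC matches the top strand at positions 26–34, 96–104.
The reverse primer's reverse complement is ATCGAAAA, matching at positions 165–172.
Each forward site pairs with the reverse site to give a product ending at position 172: sizes 147, 77 bp.

147 bp, 77 bp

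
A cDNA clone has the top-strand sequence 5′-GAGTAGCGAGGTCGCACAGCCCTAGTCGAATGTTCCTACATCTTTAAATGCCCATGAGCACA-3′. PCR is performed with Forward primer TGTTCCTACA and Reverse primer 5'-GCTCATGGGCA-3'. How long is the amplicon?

Scanning the template, TGTTCCTACA occurs at positions 31–40; this primer anneals to the bottom strand there with its 3' end pointing downstream.
Reverse complement of the reverse primer: TGCCCATGAGC. This occurs on the top strand at positions 49–59.
Amplicon spans positions 31–59: 29 bp.

29 bp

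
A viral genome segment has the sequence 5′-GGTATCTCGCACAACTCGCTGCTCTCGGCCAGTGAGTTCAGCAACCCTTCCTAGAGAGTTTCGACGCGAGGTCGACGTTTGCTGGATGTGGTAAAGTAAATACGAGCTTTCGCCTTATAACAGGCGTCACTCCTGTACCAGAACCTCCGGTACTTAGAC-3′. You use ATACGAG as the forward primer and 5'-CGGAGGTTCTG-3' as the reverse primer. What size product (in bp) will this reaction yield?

50 bp

The forward primer matches the template at positions 100–106.
The reverse primer's reverse complement is CAGAACCTCCG, which matches the template at positions 139–149.
Product length = (reverse-primer end) − (forward-primer start) + 1 = 149 − 100 + 1 = 50 bp.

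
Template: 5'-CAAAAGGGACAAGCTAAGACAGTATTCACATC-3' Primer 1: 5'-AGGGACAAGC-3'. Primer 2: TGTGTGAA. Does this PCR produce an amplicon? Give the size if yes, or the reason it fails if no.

No product — primer 2 has no binding site in the template.

Primer 2 (TGTGTGAA) does not match the top strand, and its reverse complement TTCACACA does not match either.
With no annealing site for primer 2, no amplification occurs.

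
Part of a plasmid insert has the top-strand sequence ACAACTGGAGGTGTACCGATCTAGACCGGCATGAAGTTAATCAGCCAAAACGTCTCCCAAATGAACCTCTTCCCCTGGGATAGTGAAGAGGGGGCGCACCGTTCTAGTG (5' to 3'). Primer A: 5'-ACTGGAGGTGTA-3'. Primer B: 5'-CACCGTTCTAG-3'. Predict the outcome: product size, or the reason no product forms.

No product — both primers anneal to the same strand and extend in the same direction.

Primer A (ACTGGAGGTGTA) matches the top strand at positions 4–15 (3' end points downstream).
Primer B (CACCGTTCTAG) also matches the top strand directly, at positions 97–107 — its reverse complement CTAGAACGGTG is not present.
Both primers anneal to the bottom strand with 3' ends pointing the same way, so neither can prime synthesis back toward the other.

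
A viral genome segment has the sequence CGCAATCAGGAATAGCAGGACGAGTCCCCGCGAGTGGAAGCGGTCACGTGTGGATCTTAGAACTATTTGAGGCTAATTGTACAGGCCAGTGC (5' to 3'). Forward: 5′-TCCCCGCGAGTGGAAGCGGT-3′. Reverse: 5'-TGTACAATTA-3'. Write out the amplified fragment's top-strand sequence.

Scanning the template, TCCCCGCGAGTGGAAGCGGT occurs at positions 25–44; this primer anneals to the bottom strand there with its 3' end pointing downstream.
Reverse complement of the reverse primer: TAATTGTACA. This occurs on the top strand at positions 74–83.
The product is the template from position 25 through 83 (59 bp).

5'-TCCCCGCGAGTGGAAGCGGTCACGTGTGGATCTTAGAACTATTTGAGGCTAATTGTACA-3'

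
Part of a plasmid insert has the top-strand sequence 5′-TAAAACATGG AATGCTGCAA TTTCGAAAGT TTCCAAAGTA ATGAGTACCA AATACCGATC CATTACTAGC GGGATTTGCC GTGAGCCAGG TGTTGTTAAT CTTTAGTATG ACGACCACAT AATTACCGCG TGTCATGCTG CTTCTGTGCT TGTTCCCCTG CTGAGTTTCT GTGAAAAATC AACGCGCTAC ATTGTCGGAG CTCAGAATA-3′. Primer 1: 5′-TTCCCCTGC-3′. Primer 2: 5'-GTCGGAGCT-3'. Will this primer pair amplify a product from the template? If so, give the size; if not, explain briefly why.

Primer 1 (TTCCCCTGC) matches the top strand at positions 153–161 (3' end points downstream).
Primer 2 (GTCGGAGCT) also matches the top strand directly, at positions 194–202 — its reverse complement AGCTCCGAC is not present.
Both primers anneal to the bottom strand with 3' ends pointing the same way, so neither can prime synthesis back toward the other.

No product — both primers anneal to the same strand and extend in the same direction.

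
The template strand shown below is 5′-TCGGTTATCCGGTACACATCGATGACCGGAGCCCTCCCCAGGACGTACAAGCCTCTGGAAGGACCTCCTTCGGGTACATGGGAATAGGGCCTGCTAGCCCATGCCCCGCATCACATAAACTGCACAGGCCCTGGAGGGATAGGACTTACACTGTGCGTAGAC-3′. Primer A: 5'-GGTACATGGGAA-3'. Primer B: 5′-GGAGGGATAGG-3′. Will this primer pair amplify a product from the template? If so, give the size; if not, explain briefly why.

No product — both primers anneal to the same strand and extend in the same direction.

Primer A (GGTACATGGGAA) matches the top strand at positions 73–84 (3' end points downstream).
Primer B (GGAGGGATAGG) also matches the top strand directly, at positions 133–143 — its reverse complement CCTATCCCTCC is not present.
Both primers anneal to the bottom strand with 3' ends pointing the same way, so neither can prime synthesis back toward the other.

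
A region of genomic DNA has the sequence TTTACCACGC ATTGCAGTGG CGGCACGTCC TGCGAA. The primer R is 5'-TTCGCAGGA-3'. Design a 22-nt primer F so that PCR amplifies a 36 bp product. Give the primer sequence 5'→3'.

5'-TTTACCACGCATTGCAGTGGCG-3'

The reverse primer's reverse complement TCCTGCGAA matches the template at positions 28–36, so the product ends at position 36.
A 36 bp product then starts at position 36 − 36 + 1 = 1.
The forward primer is identical to the top strand there: TTTACCACGCATTGCAGTGGCG.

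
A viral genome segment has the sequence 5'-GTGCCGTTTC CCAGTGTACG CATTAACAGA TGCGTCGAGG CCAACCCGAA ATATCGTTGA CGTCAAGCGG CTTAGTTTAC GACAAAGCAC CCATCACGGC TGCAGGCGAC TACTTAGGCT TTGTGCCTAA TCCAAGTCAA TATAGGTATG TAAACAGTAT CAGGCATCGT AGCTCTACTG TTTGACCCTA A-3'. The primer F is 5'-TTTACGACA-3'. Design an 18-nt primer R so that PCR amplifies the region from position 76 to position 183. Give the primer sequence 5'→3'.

The product's 3' end on the top strand is position 183.
The reverse primer anneals to the top strand over positions 166–183, i.e. to ATCGTAGCTCTACTGTTT.
Its sequence written 5'→3' is the reverse complement: AAACAGTAGAGCTACGAT.

5'-AAACAGTAGAGCTACGAT-3'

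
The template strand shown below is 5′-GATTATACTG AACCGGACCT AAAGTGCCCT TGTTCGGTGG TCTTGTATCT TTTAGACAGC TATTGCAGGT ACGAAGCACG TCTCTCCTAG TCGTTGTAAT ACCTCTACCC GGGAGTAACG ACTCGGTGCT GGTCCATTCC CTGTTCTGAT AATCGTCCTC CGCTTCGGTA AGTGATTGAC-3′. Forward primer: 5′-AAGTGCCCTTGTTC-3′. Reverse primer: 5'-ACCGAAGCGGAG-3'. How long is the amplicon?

The forward primer matches the template at positions 22–35.
Reverse complement of the reverse primer: CTCCGCTTCGGT. This occurs on the top strand at positions 158–169.
Product length = (reverse-primer end) − (forward-primer start) + 1 = 169 − 22 + 1 = 148 bp.

148 bp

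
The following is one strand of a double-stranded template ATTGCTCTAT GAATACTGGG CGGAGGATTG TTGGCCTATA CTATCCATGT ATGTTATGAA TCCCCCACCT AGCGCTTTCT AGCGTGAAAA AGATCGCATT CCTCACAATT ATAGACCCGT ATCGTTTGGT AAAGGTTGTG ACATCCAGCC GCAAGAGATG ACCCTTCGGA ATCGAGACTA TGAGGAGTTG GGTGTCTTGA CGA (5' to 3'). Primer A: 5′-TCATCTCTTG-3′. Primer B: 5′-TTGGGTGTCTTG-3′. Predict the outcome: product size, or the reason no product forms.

No product — the primers' 3' ends point away from each other.

Primer A (TCATCTCTTG) has reverse complement CAAGAGATGA, which matches the top strand at positions 152–161; primer A anneals to the top strand there with its 3' end pointing upstream toward position 152.
Primer B (TTGGGTGTCTTG) matches the top strand directly at positions 188–199; it anneals to the bottom strand with its 3' end pointing downstream toward position 199.
The 3' ends diverge (primer A extends toward position 1, primer B toward position 203), so the primers never converge on a shared product.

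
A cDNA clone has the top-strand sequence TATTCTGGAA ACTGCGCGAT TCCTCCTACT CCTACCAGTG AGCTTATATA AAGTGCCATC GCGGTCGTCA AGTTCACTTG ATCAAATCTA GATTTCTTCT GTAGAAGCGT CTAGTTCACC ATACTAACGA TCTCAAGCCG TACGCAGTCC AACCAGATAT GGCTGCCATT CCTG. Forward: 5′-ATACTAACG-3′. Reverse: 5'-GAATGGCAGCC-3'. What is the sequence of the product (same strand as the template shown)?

Forward primer ATACTAACG is found on the top strand at positions 121–129.
Reverse complement of the reverse primer: GGCTGCCATTC. This occurs on the top strand at positions 161–171.
The product is the template from position 121 through 171 (51 bp).

5'-ATACTAACGATCTCAAGCCGTACGCAGTCCAACCAGATATGGCTGCCATTC-3'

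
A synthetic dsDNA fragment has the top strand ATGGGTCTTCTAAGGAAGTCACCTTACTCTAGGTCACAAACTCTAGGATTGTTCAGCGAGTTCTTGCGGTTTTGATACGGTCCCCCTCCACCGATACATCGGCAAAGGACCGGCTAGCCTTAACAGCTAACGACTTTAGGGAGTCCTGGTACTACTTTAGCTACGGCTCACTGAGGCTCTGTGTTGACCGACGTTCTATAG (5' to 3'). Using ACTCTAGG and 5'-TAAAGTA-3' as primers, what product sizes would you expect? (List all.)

134 bp, 120 bp

The forward primer ACTCTAGG matches the top strand at positions 26–33, 40–47.
The reverse primer's reverse complement is TACTTTA, matching at positions 153–159.
Each forward site pairs with the reverse site to give a product ending at position 159: sizes 134, 120 bp.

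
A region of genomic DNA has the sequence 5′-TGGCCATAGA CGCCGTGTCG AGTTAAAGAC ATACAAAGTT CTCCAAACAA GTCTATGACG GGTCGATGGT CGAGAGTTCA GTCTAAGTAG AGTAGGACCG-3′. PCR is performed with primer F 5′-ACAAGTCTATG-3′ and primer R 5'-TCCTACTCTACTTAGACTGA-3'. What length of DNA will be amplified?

Forward primer ACAAGTCTATG is found on the top strand at positions 47–57.
Reverse complement of the reverse primer: TCAGTCTAAGTAGAGTAGGA. This occurs on the top strand at positions 78–97.
Product length = (reverse-primer end) − (forward-primer start) + 1 = 97 − 47 + 1 = 51 bp.

51 bp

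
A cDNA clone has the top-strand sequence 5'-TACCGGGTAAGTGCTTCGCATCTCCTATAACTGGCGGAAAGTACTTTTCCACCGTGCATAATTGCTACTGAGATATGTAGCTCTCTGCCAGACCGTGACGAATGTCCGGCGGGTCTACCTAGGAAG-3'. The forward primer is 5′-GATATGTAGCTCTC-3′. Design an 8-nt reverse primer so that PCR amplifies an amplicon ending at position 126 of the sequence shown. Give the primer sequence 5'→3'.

The forward primer binds at positions 72–85; the product's 3' end on the top strand is position 126.
The reverse primer anneals to the top strand over positions 119–126, i.e. to CTAGGAAG.
Its sequence written 5'→3' is the reverse complement: CTTCCTAG.

5'-CTTCCTAG-3'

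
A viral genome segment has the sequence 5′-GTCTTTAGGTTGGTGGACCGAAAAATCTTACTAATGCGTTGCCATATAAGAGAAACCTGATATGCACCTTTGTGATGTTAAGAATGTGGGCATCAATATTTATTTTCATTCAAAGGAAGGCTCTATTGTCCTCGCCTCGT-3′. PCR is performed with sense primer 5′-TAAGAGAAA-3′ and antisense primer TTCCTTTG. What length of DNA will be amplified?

Forward primer TAAGAGAAA is found on the top strand at positions 47–55.
Taking the reverse complement of TTCCTTTG gives CAAAGGAA, found at positions 111–118 on the template; the primer anneals here to the top strand with its 3' end pointing upstream.
The product runs from position 47 to position 118, so its length is 118 − 47 + 1 = 72 bp.

72 bp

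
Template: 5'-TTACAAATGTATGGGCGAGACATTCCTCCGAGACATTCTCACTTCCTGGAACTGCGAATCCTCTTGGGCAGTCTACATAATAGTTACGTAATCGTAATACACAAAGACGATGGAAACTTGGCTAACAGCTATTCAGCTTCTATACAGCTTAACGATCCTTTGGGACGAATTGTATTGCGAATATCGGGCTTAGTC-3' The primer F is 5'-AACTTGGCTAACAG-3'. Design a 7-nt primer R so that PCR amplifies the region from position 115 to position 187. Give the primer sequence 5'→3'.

The product's 3' end on the top strand is position 187.
The reverse primer anneals to the top strand over positions 181–187, i.e. to ATATCGG.
Its sequence written 5'→3' is the reverse complement: CCGATAT.

5'-CCGATAT-3'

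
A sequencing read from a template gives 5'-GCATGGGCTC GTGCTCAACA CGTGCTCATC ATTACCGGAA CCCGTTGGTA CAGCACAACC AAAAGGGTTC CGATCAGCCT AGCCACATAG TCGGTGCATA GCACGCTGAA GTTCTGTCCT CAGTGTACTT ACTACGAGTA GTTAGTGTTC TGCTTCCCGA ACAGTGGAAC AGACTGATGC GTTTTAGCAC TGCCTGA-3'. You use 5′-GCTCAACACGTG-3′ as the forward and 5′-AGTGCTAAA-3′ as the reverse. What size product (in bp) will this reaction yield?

179 bp

Forward primer GCTCAACACGTG is found on the top strand at positions 13–24.
Reverse complement of the reverse primer: TTTAGCACT. This occurs on the top strand at positions 183–191.
Amplicon spans positions 13–191: 179 bp.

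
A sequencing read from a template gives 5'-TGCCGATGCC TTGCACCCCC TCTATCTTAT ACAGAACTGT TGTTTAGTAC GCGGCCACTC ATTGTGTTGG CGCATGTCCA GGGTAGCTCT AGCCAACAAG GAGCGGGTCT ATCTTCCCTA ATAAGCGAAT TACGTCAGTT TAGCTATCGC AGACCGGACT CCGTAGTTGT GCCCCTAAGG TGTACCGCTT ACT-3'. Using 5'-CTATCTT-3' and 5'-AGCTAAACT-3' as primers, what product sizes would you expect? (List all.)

124 bp, 37 bp

The forward primer CTATCTT matches the top strand at positions 22–28, 109–115.
The reverse primer's reverse complement is AGTTTAGCT, matching at positions 137–145.
Each forward site pairs with the reverse site to give a product ending at position 145: sizes 124, 37 bp.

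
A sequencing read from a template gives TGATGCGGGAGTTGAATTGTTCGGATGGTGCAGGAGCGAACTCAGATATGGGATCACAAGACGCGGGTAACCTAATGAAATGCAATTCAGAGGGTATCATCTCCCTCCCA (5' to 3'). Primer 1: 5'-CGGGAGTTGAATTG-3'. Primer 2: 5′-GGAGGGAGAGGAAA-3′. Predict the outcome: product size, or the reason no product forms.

Primer 2 (GGAGGGAGAGGAAA) does not match the top strand, and its reverse complement TTTCCTCTCCCTCC does not match either.
With no annealing site for primer 2, no amplification occurs.

No product — primer 2 has no binding site in the template.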